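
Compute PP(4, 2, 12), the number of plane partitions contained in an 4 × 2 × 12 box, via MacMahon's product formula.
PP(4, 2, 12) = 866320

Evaluate the triple product over i = 1..4, j = 1..2, k = 1..12. The factors are (2/1) · (3/2) · (4/3) · (5/4) · (6/5) · (7/6) · (8/7) · (9/8) · … (96 factors total). The numerators and denominators telescope so the product is an integer; carrying out the multiplication exactly gives PP(4, 2, 12) = 866320.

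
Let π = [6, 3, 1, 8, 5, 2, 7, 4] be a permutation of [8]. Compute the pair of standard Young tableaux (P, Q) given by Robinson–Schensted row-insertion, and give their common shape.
P = [1, 2, 4] / [3, 5, 7] / [6, 8];  Q = [1, 4, 7] / [2, 5, 8] / [3, 6];  common shape = (3, 3, 2)

Row-insert the values π_1, π_2, … into P one at a time, bumping the leftmost entry strictly greater than the inserted value down to the next row. The recording tableau Q records, in position (i, j), the step at which that cell was added to P.
  Insert 6 (step 1): P = [6];  Q = [1]
  Insert 3 (step 2): P = [3] / [6];  Q = [1] / [2]
  Insert 1 (step 3): P = [1] / [3] / [6];  Q = [1] / [2] / [3]
  Insert 8 (step 4): P = [1, 8] / [3] / [6];  Q = [1, 4] / [2] / [3]
  Insert 5 (step 5): P = [1, 5] / [3, 8] / [6];  Q = [1, 4] / [2, 5] / [3]
  Insert 2 (step 6): P = [1, 2] / [3, 5] / [6, 8];  Q = [1, 4] / [2, 5] / [3, 6]
  Insert 7 (step 7): P = [1, 2, 7] / [3, 5] / [6, 8];  Q = [1, 4, 7] / [2, 5] / [3, 6]
  Insert 4 (step 8): P = [1, 2, 4] / [3, 5, 7] / [6, 8];  Q = [1, 4, 7] / [2, 5, 8] / [3, 6]
Final shape: (3, 3, 2).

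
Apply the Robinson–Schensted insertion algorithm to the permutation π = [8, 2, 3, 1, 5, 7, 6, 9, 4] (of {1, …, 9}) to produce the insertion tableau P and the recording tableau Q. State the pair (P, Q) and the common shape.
P = [1, 3, 4, 6, 9] / [2, 5] / [7] / [8];  Q = [1, 3, 5, 6, 8] / [2, 7] / [4] / [9];  common shape = (5, 2, 1, 1)

Row-insert the values π_1, π_2, … into P one at a time, bumping the leftmost entry strictly greater than the inserted value down to the next row. The recording tableau Q records, in position (i, j), the step at which that cell was added to P.
  Insert 8 (step 1): P = [8];  Q = [1]
  Insert 2 (step 2): P = [2] / [8];  Q = [1] / [2]
  Insert 3 (step 3): P = [2, 3] / [8];  Q = [1, 3] / [2]
  Insert 1 (step 4): P = [1, 3] / [2] / [8];  Q = [1, 3] / [2] / [4]
  Insert 5 (step 5): P = [1, 3, 5] / [2] / [8];  Q = [1, 3, 5] / [2] / [4]
  Insert 7 (step 6): P = [1, 3, 5, 7] / [2] / [8];  Q = [1, 3, 5, 6] / [2] / [4]
  Insert 6 (step 7): P = [1, 3, 5, 6] / [2, 7] / [8];  Q = [1, 3, 5, 6] / [2, 7] / [4]
  Insert 9 (step 8): P = [1, 3, 5, 6, 9] / [2, 7] / [8];  Q = [1, 3, 5, 6, 8] / [2, 7] / [4]
  Insert 4 (step 9): P = [1, 3, 4, 6, 9] / [2, 5] / [7] / [8];  Q = [1, 3, 5, 6, 8] / [2, 7] / [4] / [9]
Final shape: (5, 2, 1, 1).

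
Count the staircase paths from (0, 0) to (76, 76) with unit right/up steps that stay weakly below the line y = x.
C_76 = 4790408930363303911328386208394864461024520

These NE paths below the diagonal are counted by the Catalan number C_n = (1/(n + 1)) · C(2n, n). For n = 76: C_76 = (1/77) · C(152, 76) = 368861487637974401172285738046404563498888040/77 = 4790408930363303911328386208394864461024520.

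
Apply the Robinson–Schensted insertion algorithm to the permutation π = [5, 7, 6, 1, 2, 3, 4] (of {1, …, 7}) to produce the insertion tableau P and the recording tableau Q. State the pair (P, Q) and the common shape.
P = [1, 2, 3, 4] / [5, 6] / [7];  Q = [1, 2, 6, 7] / [3, 5] / [4];  common shape = (4, 2, 1)

Row-insert the values π_1, π_2, … into P one at a time, bumping the leftmost entry strictly greater than the inserted value down to the next row. The recording tableau Q records, in position (i, j), the step at which that cell was added to P.
  Insert 5 (step 1): P = [5];  Q = [1]
  Insert 7 (step 2): P = [5, 7];  Q = [1, 2]
  Insert 6 (step 3): P = [5, 6] / [7];  Q = [1, 2] / [3]
  Insert 1 (step 4): P = [1, 6] / [5] / [7];  Q = [1, 2] / [3] / [4]
  Insert 2 (step 5): P = [1, 2] / [5, 6] / [7];  Q = [1, 2] / [3, 5] / [4]
  Insert 3 (step 6): P = [1, 2, 3] / [5, 6] / [7];  Q = [1, 2, 6] / [3, 5] / [4]
  Insert 4 (step 7): P = [1, 2, 3, 4] / [5, 6] / [7];  Q = [1, 2, 6, 7] / [3, 5] / [4]
Final shape: (4, 2, 1).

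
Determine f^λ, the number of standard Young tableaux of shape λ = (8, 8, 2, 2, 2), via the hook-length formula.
# SYT of shape (8, 8, 2, 2, 2) = 148140720

Hook-length formula: f^λ = n! / Π hook(c), product over all cells c of the Young diagram. For λ = (8, 8, 2, 2, 2), n = 22 boxes. Hook lengths by row (left-to-right, top-to-bottom): [12, 11, 7, 6, 5, 4, 3, 2]; [11, 10, 6, 5, 4, 3, 2, 1]; [4, 3]; [3, 2]; [2, 1]. Product of hooks = 7587385344000. So f^λ = 22! / 7587385344000 = 1124000727777607680000 / 7587385344000 = 148140720.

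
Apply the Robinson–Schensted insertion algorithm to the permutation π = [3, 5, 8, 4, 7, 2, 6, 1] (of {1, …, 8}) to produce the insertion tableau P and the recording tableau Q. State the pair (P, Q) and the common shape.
P = [1, 4, 6] / [2, 7] / [3, 8] / [5];  Q = [1, 2, 3] / [4, 5] / [6, 7] / [8];  common shape = (3, 2, 2, 1)

Row-insert the values π_1, π_2, … into P one at a time, bumping the leftmost entry strictly greater than the inserted value down to the next row. The recording tableau Q records, in position (i, j), the step at which that cell was added to P.
  Insert 3 (step 1): P = [3];  Q = [1]
  Insert 5 (step 2): P = [3, 5];  Q = [1, 2]
  Insert 8 (step 3): P = [3, 5, 8];  Q = [1, 2, 3]
  Insert 4 (step 4): P = [3, 4, 8] / [5];  Q = [1, 2, 3] / [4]
  Insert 7 (step 5): P = [3, 4, 7] / [5, 8];  Q = [1, 2, 3] / [4, 5]
  Insert 2 (step 6): P = [2, 4, 7] / [3, 8] / [5];  Q = [1, 2, 3] / [4, 5] / [6]
  Insert 6 (step 7): P = [2, 4, 6] / [3, 7] / [5, 8];  Q = [1, 2, 3] / [4, 5] / [6, 7]
  Insert 1 (step 8): P = [1, 4, 6] / [2, 7] / [3, 8] / [5];  Q = [1, 2, 3] / [4, 5] / [6, 7] / [8]
Final shape: (3, 2, 2, 1).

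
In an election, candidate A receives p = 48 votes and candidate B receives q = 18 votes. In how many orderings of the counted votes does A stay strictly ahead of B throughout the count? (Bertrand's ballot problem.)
Strict-lead orderings = 3113161853938500

Total orderings of the 66 votes with 48 for A: C(66, 48) = 6848956078664700. By the Bertrand ballot formula (Cycle Lemma / reflection principle), the number of orderings in which A is strictly ahead of B throughout is (p − q)/(p + q) · C(p + q, p) = (48 − 18)/(48 + 18) · 6848956078664700 = 3113161853938500.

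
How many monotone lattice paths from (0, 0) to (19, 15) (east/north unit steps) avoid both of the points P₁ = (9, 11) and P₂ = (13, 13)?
Number of paths = 1467165960

Inclusion–exclusion. Total paths: C(34, 19) = 1855967520. Through P₁: C(20, 9)·C(14, 10) = 168127960. Through P₂: C(26, 13)·C(8, 6) = 291216800. Since P₁ is strictly southwest of P₂, a monotone path through both must visit P₁ then P₂; paths through both = C(20, 9)·C(6, 4)·C(8, 6) = 70543200. Avoid both = 1855967520 − 168127960 − 291216800 + 70543200 = 1467165960.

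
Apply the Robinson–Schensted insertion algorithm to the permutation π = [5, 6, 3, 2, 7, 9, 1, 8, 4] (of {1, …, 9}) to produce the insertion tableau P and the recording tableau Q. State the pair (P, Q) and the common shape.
P = [1, 4, 7, 8] / [2, 6] / [3, 9] / [5];  Q = [1, 2, 5, 6] / [3, 8] / [4, 9] / [7];  common shape = (4, 2, 2, 1)

Row-insert the values π_1, π_2, … into P one at a time, bumping the leftmost entry strictly greater than the inserted value down to the next row. The recording tableau Q records, in position (i, j), the step at which that cell was added to P.
  Insert 5 (step 1): P = [5];  Q = [1]
  Insert 6 (step 2): P = [5, 6];  Q = [1, 2]
  Insert 3 (step 3): P = [3, 6] / [5];  Q = [1, 2] / [3]
  Insert 2 (step 4): P = [2, 6] / [3] / [5];  Q = [1, 2] / [3] / [4]
  Insert 7 (step 5): P = [2, 6, 7] / [3] / [5];  Q = [1, 2, 5] / [3] / [4]
  Insert 9 (step 6): P = [2, 6, 7, 9] / [3] / [5];  Q = [1, 2, 5, 6] / [3] / [4]
  Insert 1 (step 7): P = [1, 6, 7, 9] / [2] / [3] / [5];  Q = [1, 2, 5, 6] / [3] / [4] / [7]
  Insert 8 (step 8): P = [1, 6, 7, 8] / [2, 9] / [3] / [5];  Q = [1, 2, 5, 6] / [3, 8] / [4] / [7]
  Insert 4 (step 9): P = [1, 4, 7, 8] / [2, 6] / [3, 9] / [5];  Q = [1, 2, 5, 6] / [3, 8] / [4, 9] / [7]
Final shape: (4, 2, 2, 1).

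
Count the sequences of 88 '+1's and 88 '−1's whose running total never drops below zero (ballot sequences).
C_88 = 64633260585762914370496637486146181462681535261000

These ballot sequences are counted by the Catalan number C_n = (1/(n + 1)) · C(2n, n). For n = 88: C_88 = (1/89) · C(176, 88) = 5752360192132899378974200736267010150178656638229000/89 = 64633260585762914370496637486146181462681535261000.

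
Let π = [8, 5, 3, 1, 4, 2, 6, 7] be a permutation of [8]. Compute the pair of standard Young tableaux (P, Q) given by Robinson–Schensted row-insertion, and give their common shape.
P = [1, 2, 6, 7] / [3, 4] / [5] / [8];  Q = [1, 5, 7, 8] / [2, 6] / [3] / [4];  common shape = (4, 2, 1, 1)

Row-insert the values π_1, π_2, … into P one at a time, bumping the leftmost entry strictly greater than the inserted value down to the next row. The recording tableau Q records, in position (i, j), the step at which that cell was added to P.
  Insert 8 (step 1): P = [8];  Q = [1]
  Insert 5 (step 2): P = [5] / [8];  Q = [1] / [2]
  Insert 3 (step 3): P = [3] / [5] / [8];  Q = [1] / [2] / [3]
  Insert 1 (step 4): P = [1] / [3] / [5] / [8];  Q = [1] / [2] / [3] / [4]
  Insert 4 (step 5): P = [1, 4] / [3] / [5] / [8];  Q = [1, 5] / [2] / [3] / [4]
  Insert 2 (step 6): P = [1, 2] / [3, 4] / [5] / [8];  Q = [1, 5] / [2, 6] / [3] / [4]
  Insert 6 (step 7): P = [1, 2, 6] / [3, 4] / [5] / [8];  Q = [1, 5, 7] / [2, 6] / [3] / [4]
  Insert 7 (step 8): P = [1, 2, 6, 7] / [3, 4] / [5] / [8];  Q = [1, 5, 7, 8] / [2, 6] / [3] / [4]
Final shape: (4, 2, 1, 1).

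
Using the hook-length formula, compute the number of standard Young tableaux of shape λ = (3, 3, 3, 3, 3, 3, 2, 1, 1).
# SYT of shape (3, 3, 3, 3, 3, 3, 2, 1, 1) = 29099070

Hook-length formula: f^λ = n! / Π hook(c), product over all cells c of the Young diagram. For λ = (3, 3, 3, 3, 3, 3, 2, 1, 1), n = 22 boxes. Hook lengths by row (left-to-right, top-to-bottom): [11, 8, 6]; [10, 7, 5]; [9, 6, 4]; [8, 5, 3]; [7, 4, 2]; [6, 3, 1]; [4, 1]; [2]; [1]. Product of hooks = 38626689024000. So f^λ = 22! / 38626689024000 = 1124000727777607680000 / 38626689024000 = 29099070.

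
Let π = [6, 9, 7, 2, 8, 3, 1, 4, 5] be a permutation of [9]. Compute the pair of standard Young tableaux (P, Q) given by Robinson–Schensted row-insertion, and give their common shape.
P = [1, 3, 4, 5] / [2, 7, 8] / [6] / [9];  Q = [1, 2, 5, 9] / [3, 6, 8] / [4] / [7];  common shape = (4, 3, 1, 1)

Row-insert the values π_1, π_2, … into P one at a time, bumping the leftmost entry strictly greater than the inserted value down to the next row. The recording tableau Q records, in position (i, j), the step at which that cell was added to P.
  Insert 6 (step 1): P = [6];  Q = [1]
  Insert 9 (step 2): P = [6, 9];  Q = [1, 2]
  Insert 7 (step 3): P = [6, 7] / [9];  Q = [1, 2] / [3]
  Insert 2 (step 4): P = [2, 7] / [6] / [9];  Q = [1, 2] / [3] / [4]
  Insert 8 (step 5): P = [2, 7, 8] / [6] / [9];  Q = [1, 2, 5] / [3] / [4]
  Insert 3 (step 6): P = [2, 3, 8] / [6, 7] / [9];  Q = [1, 2, 5] / [3, 6] / [4]
  Insert 1 (step 7): P = [1, 3, 8] / [2, 7] / [6] / [9];  Q = [1, 2, 5] / [3, 6] / [4] / [7]
  Insert 4 (step 8): P = [1, 3, 4] / [2, 7, 8] / [6] / [9];  Q = [1, 2, 5] / [3, 6, 8] / [4] / [7]
  Insert 5 (step 9): P = [1, 3, 4, 5] / [2, 7, 8] / [6] / [9];  Q = [1, 2, 5, 9] / [3, 6, 8] / [4] / [7]
Final shape: (4, 3, 1, 1).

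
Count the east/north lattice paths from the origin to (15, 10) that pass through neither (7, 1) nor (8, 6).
Number of paths = 2099130

Inclusion–exclusion. Total paths: C(25, 15) = 3268760. Through P₁: C(8, 7)·C(17, 8) = 194480. Through P₂: C(14, 8)·C(11, 7) = 990990. Since P₁ is strictly southwest of P₂, a monotone path through both must visit P₁ then P₂; paths through both = C(8, 7)·C(6, 1)·C(11, 7) = 15840. Avoid both = 3268760 − 194480 − 990990 + 15840 = 2099130.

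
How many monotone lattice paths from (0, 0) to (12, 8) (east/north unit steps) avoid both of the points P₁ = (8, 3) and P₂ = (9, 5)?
Number of paths = 75040

Inclusion–exclusion. Total paths: C(20, 12) = 125970. Through P₁: C(11, 8)·C(9, 4) = 20790. Through P₂: C(14, 9)·C(6, 3) = 40040. Since P₁ is strictly southwest of P₂, a monotone path through both must visit P₁ then P₂; paths through both = C(11, 8)·C(3, 1)·C(6, 3) = 9900. Avoid both = 125970 − 20790 − 40040 + 9900 = 75040.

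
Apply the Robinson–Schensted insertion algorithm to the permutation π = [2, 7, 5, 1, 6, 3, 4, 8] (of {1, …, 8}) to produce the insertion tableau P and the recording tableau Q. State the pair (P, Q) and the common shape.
P = [1, 3, 4, 8] / [2, 5, 6] / [7];  Q = [1, 2, 5, 8] / [3, 6, 7] / [4];  common shape = (4, 3, 1)

Row-insert the values π_1, π_2, … into P one at a time, bumping the leftmost entry strictly greater than the inserted value down to the next row. The recording tableau Q records, in position (i, j), the step at which that cell was added to P.
  Insert 2 (step 1): P = [2];  Q = [1]
  Insert 7 (step 2): P = [2, 7];  Q = [1, 2]
  Insert 5 (step 3): P = [2, 5] / [7];  Q = [1, 2] / [3]
  Insert 1 (step 4): P = [1, 5] / [2] / [7];  Q = [1, 2] / [3] / [4]
  Insert 6 (step 5): P = [1, 5, 6] / [2] / [7];  Q = [1, 2, 5] / [3] / [4]
  Insert 3 (step 6): P = [1, 3, 6] / [2, 5] / [7];  Q = [1, 2, 5] / [3, 6] / [4]
  Insert 4 (step 7): P = [1, 3, 4] / [2, 5, 6] / [7];  Q = [1, 2, 5] / [3, 6, 7] / [4]
  Insert 8 (step 8): P = [1, 3, 4, 8] / [2, 5, 6] / [7];  Q = [1, 2, 5, 8] / [3, 6, 7] / [4]
Final shape: (4, 3, 1).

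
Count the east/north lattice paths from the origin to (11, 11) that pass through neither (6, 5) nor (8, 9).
Number of paths = 318188

Inclusion–exclusion. Total paths: C(22, 11) = 705432. Through P₁: C(11, 6)·C(11, 5) = 213444. Through P₂: C(17, 8)·C(5, 3) = 243100. Since P₁ is strictly southwest of P₂, a monotone path through both must visit P₁ then P₂; paths through both = C(11, 6)·C(6, 2)·C(5, 3) = 69300. Avoid both = 705432 − 213444 − 243100 + 69300 = 318188.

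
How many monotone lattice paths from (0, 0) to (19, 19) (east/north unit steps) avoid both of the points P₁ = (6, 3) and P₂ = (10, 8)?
Number of paths = 24072789900

Inclusion–exclusion. Total paths: C(38, 19) = 35345263800. Through P₁: C(9, 6)·C(29, 13) = 5700568860. Through P₂: C(18, 10)·C(20, 9) = 7349593680. Since P₁ is strictly southwest of P₂, a monotone path through both must visit P₁ then P₂; paths through both = C(9, 6)·C(9, 4)·C(20, 9) = 1777688640. Avoid both = 35345263800 − 5700568860 − 7349593680 + 1777688640 = 24072789900.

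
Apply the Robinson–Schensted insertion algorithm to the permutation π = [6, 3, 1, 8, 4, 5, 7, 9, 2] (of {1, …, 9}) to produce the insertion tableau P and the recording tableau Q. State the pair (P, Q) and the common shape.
P = [1, 2, 5, 7, 9] / [3, 4] / [6, 8];  Q = [1, 4, 6, 7, 8] / [2, 5] / [3, 9];  common shape = (5, 2, 2)

Row-insert the values π_1, π_2, … into P one at a time, bumping the leftmost entry strictly greater than the inserted value down to the next row. The recording tableau Q records, in position (i, j), the step at which that cell was added to P.
  Insert 6 (step 1): P = [6];  Q = [1]
  Insert 3 (step 2): P = [3] / [6];  Q = [1] / [2]
  Insert 1 (step 3): P = [1] / [3] / [6];  Q = [1] / [2] / [3]
  Insert 8 (step 4): P = [1, 8] / [3] / [6];  Q = [1, 4] / [2] / [3]
  Insert 4 (step 5): P = [1, 4] / [3, 8] / [6];  Q = [1, 4] / [2, 5] / [3]
  Insert 5 (step 6): P = [1, 4, 5] / [3, 8] / [6];  Q = [1, 4, 6] / [2, 5] / [3]
  Insert 7 (step 7): P = [1, 4, 5, 7] / [3, 8] / [6];  Q = [1, 4, 6, 7] / [2, 5] / [3]
  Insert 9 (step 8): P = [1, 4, 5, 7, 9] / [3, 8] / [6];  Q = [1, 4, 6, 7, 8] / [2, 5] / [3]
  Insert 2 (step 9): P = [1, 2, 5, 7, 9] / [3, 4] / [6, 8];  Q = [1, 4, 6, 7, 8] / [2, 5] / [3, 9]
Final shape: (5, 2, 2).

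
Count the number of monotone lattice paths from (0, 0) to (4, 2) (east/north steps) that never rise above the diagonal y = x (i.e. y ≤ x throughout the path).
Number of paths = 9

By the reflection principle (André's argument), the number of monotone paths to (4, 2) with n ≤ m that never go above y = x is C(6, 4) − C(6, 5) = 15 − 6 = 9.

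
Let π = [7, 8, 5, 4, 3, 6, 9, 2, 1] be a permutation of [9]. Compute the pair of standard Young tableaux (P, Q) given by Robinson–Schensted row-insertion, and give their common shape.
P = [1, 6, 9] / [2, 8] / [3] / [4] / [5] / [7];  Q = [1, 2, 7] / [3, 6] / [4] / [5] / [8] / [9];  common shape = (3, 2, 1, 1, 1, 1)

Row-insert the values π_1, π_2, … into P one at a time, bumping the leftmost entry strictly greater than the inserted value down to the next row. The recording tableau Q records, in position (i, j), the step at which that cell was added to P.
  Insert 7 (step 1): P = [7];  Q = [1]
  Insert 8 (step 2): P = [7, 8];  Q = [1, 2]
  Insert 5 (step 3): P = [5, 8] / [7];  Q = [1, 2] / [3]
  Insert 4 (step 4): P = [4, 8] / [5] / [7];  Q = [1, 2] / [3] / [4]
  Insert 3 (step 5): P = [3, 8] / [4] / [5] / [7];  Q = [1, 2] / [3] / [4] / [5]
  Insert 6 (step 6): P = [3, 6] / [4, 8] / [5] / [7];  Q = [1, 2] / [3, 6] / [4] / [5]
  Insert 9 (step 7): P = [3, 6, 9] / [4, 8] / [5] / [7];  Q = [1, 2, 7] / [3, 6] / [4] / [5]
  Insert 2 (step 8): P = [2, 6, 9] / [3, 8] / [4] / [5] / [7];  Q = [1, 2, 7] / [3, 6] / [4] / [5] / [8]
  Insert 1 (step 9): P = [1, 6, 9] / [2, 8] / [3] / [4] / [5] / [7];  Q = [1, 2, 7] / [3, 6] / [4] / [5] / [8] / [9]
Final shape: (3, 2, 1, 1, 1, 1).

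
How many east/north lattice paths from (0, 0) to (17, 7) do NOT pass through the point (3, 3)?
Number of paths = 284904

Total paths from (0, 0) to (17, 7): C(24, 17) = 346104. Paths through (3, 3): (paths (0, 0) → (3, 3)) × (paths (3, 3) → (17, 7)) = C(6, 3) · C(18, 14) = 20 · 3060 = 61200. Avoidance count = 346104 − 61200 = 284904.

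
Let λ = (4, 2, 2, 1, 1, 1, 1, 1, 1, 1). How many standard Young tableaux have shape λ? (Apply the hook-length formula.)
# SYT of shape (4, 2, 2, 1, 1, 1, 1, 1, 1, 1) = 11088

Hook-length formula: f^λ = n! / Π hook(c), product over all cells c of the Young diagram. For λ = (4, 2, 2, 1, 1, 1, 1, 1, 1, 1), n = 15 boxes. Hook lengths by row (left-to-right, top-to-bottom): [13, 5, 2, 1]; [10, 2]; [9, 1]; [7]; [6]; [5]; [4]; [3]; [2]; [1]. Product of hooks = 117936000. So f^λ = 15! / 117936000 = 1307674368000 / 117936000 = 11088.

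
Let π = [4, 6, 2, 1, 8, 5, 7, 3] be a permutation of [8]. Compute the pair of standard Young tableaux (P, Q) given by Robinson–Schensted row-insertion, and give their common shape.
P = [1, 3, 7] / [2, 5, 8] / [4, 6];  Q = [1, 2, 5] / [3, 6, 7] / [4, 8];  common shape = (3, 3, 2)

Row-insert the values π_1, π_2, … into P one at a time, bumping the leftmost entry strictly greater than the inserted value down to the next row. The recording tableau Q records, in position (i, j), the step at which that cell was added to P.
  Insert 4 (step 1): P = [4];  Q = [1]
  Insert 6 (step 2): P = [4, 6];  Q = [1, 2]
  Insert 2 (step 3): P = [2, 6] / [4];  Q = [1, 2] / [3]
  Insert 1 (step 4): P = [1, 6] / [2] / [4];  Q = [1, 2] / [3] / [4]
  Insert 8 (step 5): P = [1, 6, 8] / [2] / [4];  Q = [1, 2, 5] / [3] / [4]
  Insert 5 (step 6): P = [1, 5, 8] / [2, 6] / [4];  Q = [1, 2, 5] / [3, 6] / [4]
  Insert 7 (step 7): P = [1, 5, 7] / [2, 6, 8] / [4];  Q = [1, 2, 5] / [3, 6, 7] / [4]
  Insert 3 (step 8): P = [1, 3, 7] / [2, 5, 8] / [4, 6];  Q = [1, 2, 5] / [3, 6, 7] / [4, 8]
Final shape: (3, 3, 2).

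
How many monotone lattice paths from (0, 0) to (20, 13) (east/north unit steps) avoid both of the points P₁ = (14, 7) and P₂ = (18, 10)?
Number of paths = 375190620

Inclusion–exclusion. Total paths: C(33, 20) = 573166440. Through P₁: C(21, 14)·C(12, 6) = 107442720. Through P₂: C(28, 18)·C(5, 2) = 131231100. Since P₁ is strictly southwest of P₂, a monotone path through both must visit P₁ then P₂; paths through both = C(21, 14)·C(7, 4)·C(5, 2) = 40698000. Avoid both = 573166440 − 107442720 − 131231100 + 40698000 = 375190620.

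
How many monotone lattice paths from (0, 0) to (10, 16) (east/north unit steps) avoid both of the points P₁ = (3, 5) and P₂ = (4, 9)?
Number of paths = 2783131

Inclusion–exclusion. Total paths: C(26, 10) = 5311735. Through P₁: C(8, 3)·C(18, 7) = 1782144. Through P₂: C(13, 4)·C(13, 6) = 1226940. Since P₁ is strictly southwest of P₂, a monotone path through both must visit P₁ then P₂; paths through both = C(8, 3)·C(5, 1)·C(13, 6) = 480480. Avoid both = 5311735 − 1782144 − 1226940 + 480480 = 2783131.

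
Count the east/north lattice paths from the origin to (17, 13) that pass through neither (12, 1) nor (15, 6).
Number of paths = 117752110

Inclusion–exclusion. Total paths: C(30, 17) = 119759850. Through P₁: C(13, 12)·C(17, 5) = 80444. Through P₂: C(21, 15)·C(9, 2) = 1953504. Since P₁ is strictly southwest of P₂, a monotone path through both must visit P₁ then P₂; paths through both = C(13, 12)·C(8, 3)·C(9, 2) = 26208. Avoid both = 119759850 − 80444 − 1953504 + 26208 = 117752110.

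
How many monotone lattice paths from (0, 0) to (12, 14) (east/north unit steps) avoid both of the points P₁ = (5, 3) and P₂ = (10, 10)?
Number of paths = 5769496

Inclusion–exclusion. Total paths: C(26, 12) = 9657700. Through P₁: C(8, 5)·C(18, 7) = 1782144. Through P₂: C(20, 10)·C(6, 2) = 2771340. Since P₁ is strictly southwest of P₂, a monotone path through both must visit P₁ then P₂; paths through both = C(8, 5)·C(12, 5)·C(6, 2) = 665280. Avoid both = 9657700 − 1782144 − 2771340 + 665280 = 5769496.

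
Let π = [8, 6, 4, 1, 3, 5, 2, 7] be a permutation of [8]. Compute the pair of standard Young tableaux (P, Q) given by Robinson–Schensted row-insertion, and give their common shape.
P = [1, 2, 5, 7] / [3] / [4] / [6] / [8];  Q = [1, 5, 6, 8] / [2] / [3] / [4] / [7];  common shape = (4, 1, 1, 1, 1)

Row-insert the values π_1, π_2, … into P one at a time, bumping the leftmost entry strictly greater than the inserted value down to the next row. The recording tableau Q records, in position (i, j), the step at which that cell was added to P.
  Insert 8 (step 1): P = [8];  Q = [1]
  Insert 6 (step 2): P = [6] / [8];  Q = [1] / [2]
  Insert 4 (step 3): P = [4] / [6] / [8];  Q = [1] / [2] / [3]
  Insert 1 (step 4): P = [1] / [4] / [6] / [8];  Q = [1] / [2] / [3] / [4]
  Insert 3 (step 5): P = [1, 3] / [4] / [6] / [8];  Q = [1, 5] / [2] / [3] / [4]
  Insert 5 (step 6): P = [1, 3, 5] / [4] / [6] / [8];  Q = [1, 5, 6] / [2] / [3] / [4]
  Insert 2 (step 7): P = [1, 2, 5] / [3] / [4] / [6] / [8];  Q = [1, 5, 6] / [2] / [3] / [4] / [7]
  Insert 7 (step 8): P = [1, 2, 5, 7] / [3] / [4] / [6] / [8];  Q = [1, 5, 6, 8] / [2] / [3] / [4] / [7]
Final shape: (4, 1, 1, 1, 1).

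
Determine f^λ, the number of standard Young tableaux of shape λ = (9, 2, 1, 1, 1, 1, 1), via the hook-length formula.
# SYT of shape (9, 2, 1, 1, 1, 1, 1) = 36608

Hook-length formula: f^λ = n! / Π hook(c), product over all cells c of the Young diagram. For λ = (9, 2, 1, 1, 1, 1, 1), n = 16 boxes. Hook lengths by row (left-to-right, top-to-bottom): [15, 9, 7, 6, 5, 4, 3, 2, 1]; [7, 1]; [5]; [4]; [3]; [2]; [1]. Product of hooks = 571536000. So f^λ = 16! / 571536000 = 20922789888000 / 571536000 = 36608.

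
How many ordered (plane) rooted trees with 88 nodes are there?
C_87 = 16435314834665426797069144960762886143367590394940

These ordered rooted trees are counted by the Catalan number C_n = (1/(n + 1)) · C(2n, n). For n = 87: C_87 = (1/88) · C(174, 87) = 1446307705450557558142084756547133980616347954754720/88 = 16435314834665426797069144960762886143367590394940.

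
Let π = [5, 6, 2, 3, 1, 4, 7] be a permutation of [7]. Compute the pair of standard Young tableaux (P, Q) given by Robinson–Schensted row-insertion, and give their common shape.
P = [1, 3, 4, 7] / [2, 6] / [5];  Q = [1, 2, 6, 7] / [3, 4] / [5];  common shape = (4, 2, 1)

Row-insert the values π_1, π_2, … into P one at a time, bumping the leftmost entry strictly greater than the inserted value down to the next row. The recording tableau Q records, in position (i, j), the step at which that cell was added to P.
  Insert 5 (step 1): P = [5];  Q = [1]
  Insert 6 (step 2): P = [5, 6];  Q = [1, 2]
  Insert 2 (step 3): P = [2, 6] / [5];  Q = [1, 2] / [3]
  Insert 3 (step 4): P = [2, 3] / [5, 6];  Q = [1, 2] / [3, 4]
  Insert 1 (step 5): P = [1, 3] / [2, 6] / [5];  Q = [1, 2] / [3, 4] / [5]
  Insert 4 (step 6): P = [1, 3, 4] / [2, 6] / [5];  Q = [1, 2, 6] / [3, 4] / [5]
  Insert 7 (step 7): P = [1, 3, 4, 7] / [2, 6] / [5];  Q = [1, 2, 6, 7] / [3, 4] / [5]
Final shape: (4, 2, 1).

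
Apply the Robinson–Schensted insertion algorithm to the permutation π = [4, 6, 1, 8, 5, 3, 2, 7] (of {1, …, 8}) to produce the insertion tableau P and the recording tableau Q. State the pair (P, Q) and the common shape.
P = [1, 2, 7] / [3, 5, 8] / [4] / [6];  Q = [1, 2, 4] / [3, 5, 8] / [6] / [7];  common shape = (3, 3, 1, 1)

Row-insert the values π_1, π_2, … into P one at a time, bumping the leftmost entry strictly greater than the inserted value down to the next row. The recording tableau Q records, in position (i, j), the step at which that cell was added to P.
  Insert 4 (step 1): P = [4];  Q = [1]
  Insert 6 (step 2): P = [4, 6];  Q = [1, 2]
  Insert 1 (step 3): P = [1, 6] / [4];  Q = [1, 2] / [3]
  Insert 8 (step 4): P = [1, 6, 8] / [4];  Q = [1, 2, 4] / [3]
  Insert 5 (step 5): P = [1, 5, 8] / [4, 6];  Q = [1, 2, 4] / [3, 5]
  Insert 3 (step 6): P = [1, 3, 8] / [4, 5] / [6];  Q = [1, 2, 4] / [3, 5] / [6]
  Insert 2 (step 7): P = [1, 2, 8] / [3, 5] / [4] / [6];  Q = [1, 2, 4] / [3, 5] / [6] / [7]
  Insert 7 (step 8): P = [1, 2, 7] / [3, 5, 8] / [4] / [6];  Q = [1, 2, 4] / [3, 5, 8] / [6] / [7]
Final shape: (3, 3, 1, 1).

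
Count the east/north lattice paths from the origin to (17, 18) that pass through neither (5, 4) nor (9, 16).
Number of paths = 3239082975

Inclusion–exclusion. Total paths: C(35, 17) = 4537567650. Through P₁: C(9, 5)·C(26, 12) = 1216870200. Through P₂: C(25, 9)·C(10, 8) = 91933875. Since P₁ is strictly southwest of P₂, a monotone path through both must visit P₁ then P₂; paths through both = C(9, 5)·C(16, 4)·C(10, 8) = 10319400. Avoid both = 4537567650 − 1216870200 − 91933875 + 10319400 = 3239082975.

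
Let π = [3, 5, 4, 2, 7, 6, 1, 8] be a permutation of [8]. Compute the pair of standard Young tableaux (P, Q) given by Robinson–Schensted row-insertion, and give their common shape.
P = [1, 4, 6, 8] / [2, 7] / [3] / [5];  Q = [1, 2, 5, 8] / [3, 6] / [4] / [7];  common shape = (4, 2, 1, 1)

Row-insert the values π_1, π_2, … into P one at a time, bumping the leftmost entry strictly greater than the inserted value down to the next row. The recording tableau Q records, in position (i, j), the step at which that cell was added to P.
  Insert 3 (step 1): P = [3];  Q = [1]
  Insert 5 (step 2): P = [3, 5];  Q = [1, 2]
  Insert 4 (step 3): P = [3, 4] / [5];  Q = [1, 2] / [3]
  Insert 2 (step 4): P = [2, 4] / [3] / [5];  Q = [1, 2] / [3] / [4]
  Insert 7 (step 5): P = [2, 4, 7] / [3] / [5];  Q = [1, 2, 5] / [3] / [4]
  Insert 6 (step 6): P = [2, 4, 6] / [3, 7] / [5];  Q = [1, 2, 5] / [3, 6] / [4]
  Insert 1 (step 7): P = [1, 4, 6] / [2, 7] / [3] / [5];  Q = [1, 2, 5] / [3, 6] / [4] / [7]
  Insert 8 (step 8): P = [1, 4, 6, 8] / [2, 7] / [3] / [5];  Q = [1, 2, 5, 8] / [3, 6] / [4] / [7]
Final shape: (4, 2, 1, 1).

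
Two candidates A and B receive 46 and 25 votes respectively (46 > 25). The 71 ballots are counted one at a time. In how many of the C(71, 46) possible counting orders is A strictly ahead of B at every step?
Strict-lead orderings = 2947195590791312952

Total orderings of the 71 votes with 46 for A: C(71, 46) = 9964327949818248552. By the Bertrand ballot formula (Cycle Lemma / reflection principle), the number of orderings in which A is strictly ahead of B throughout is (p − q)/(p + q) · C(p + q, p) = (46 − 25)/(46 + 25) · 9964327949818248552 = 2947195590791312952.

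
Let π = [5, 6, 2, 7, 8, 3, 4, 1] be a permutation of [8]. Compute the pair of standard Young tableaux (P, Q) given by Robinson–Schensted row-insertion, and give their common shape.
P = [1, 3, 4, 8] / [2, 6, 7] / [5];  Q = [1, 2, 4, 5] / [3, 6, 7] / [8];  common shape = (4, 3, 1)

Row-insert the values π_1, π_2, … into P one at a time, bumping the leftmost entry strictly greater than the inserted value down to the next row. The recording tableau Q records, in position (i, j), the step at which that cell was added to P.
  Insert 5 (step 1): P = [5];  Q = [1]
  Insert 6 (step 2): P = [5, 6];  Q = [1, 2]
  Insert 2 (step 3): P = [2, 6] / [5];  Q = [1, 2] / [3]
  Insert 7 (step 4): P = [2, 6, 7] / [5];  Q = [1, 2, 4] / [3]
  Insert 8 (step 5): P = [2, 6, 7, 8] / [5];  Q = [1, 2, 4, 5] / [3]
  Insert 3 (step 6): P = [2, 3, 7, 8] / [5, 6];  Q = [1, 2, 4, 5] / [3, 6]
  Insert 4 (step 7): P = [2, 3, 4, 8] / [5, 6, 7];  Q = [1, 2, 4, 5] / [3, 6, 7]
  Insert 1 (step 8): P = [1, 3, 4, 8] / [2, 6, 7] / [5];  Q = [1, 2, 4, 5] / [3, 6, 7] / [8]
Final shape: (4, 3, 1).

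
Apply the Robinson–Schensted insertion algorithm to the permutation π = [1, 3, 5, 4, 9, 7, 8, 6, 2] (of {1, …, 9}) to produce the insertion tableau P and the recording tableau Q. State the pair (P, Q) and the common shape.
P = [1, 2, 4, 6, 8] / [3, 7] / [5] / [9];  Q = [1, 2, 3, 5, 7] / [4, 6] / [8] / [9];  common shape = (5, 2, 1, 1)

Row-insert the values π_1, π_2, … into P one at a time, bumping the leftmost entry strictly greater than the inserted value down to the next row. The recording tableau Q records, in position (i, j), the step at which that cell was added to P.
  Insert 1 (step 1): P = [1];  Q = [1]
  Insert 3 (step 2): P = [1, 3];  Q = [1, 2]
  Insert 5 (step 3): P = [1, 3, 5];  Q = [1, 2, 3]
  Insert 4 (step 4): P = [1, 3, 4] / [5];  Q = [1, 2, 3] / [4]
  Insert 9 (step 5): P = [1, 3, 4, 9] / [5];  Q = [1, 2, 3, 5] / [4]
  Insert 7 (step 6): P = [1, 3, 4, 7] / [5, 9];  Q = [1, 2, 3, 5] / [4, 6]
  Insert 8 (step 7): P = [1, 3, 4, 7, 8] / [5, 9];  Q = [1, 2, 3, 5, 7] / [4, 6]
  Insert 6 (step 8): P = [1, 3, 4, 6, 8] / [5, 7] / [9];  Q = [1, 2, 3, 5, 7] / [4, 6] / [8]
  Insert 2 (step 9): P = [1, 2, 4, 6, 8] / [3, 7] / [5] / [9];  Q = [1, 2, 3, 5, 7] / [4, 6] / [8] / [9]
Final shape: (5, 2, 1, 1).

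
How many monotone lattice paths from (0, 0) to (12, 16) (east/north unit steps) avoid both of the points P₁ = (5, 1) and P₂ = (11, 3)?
Number of paths = 29395747

Inclusion–exclusion. Total paths: C(28, 12) = 30421755. Through P₁: C(6, 5)·C(22, 7) = 1023264. Through P₂: C(14, 11)·C(14, 1) = 5096. Since P₁ is strictly southwest of P₂, a monotone path through both must visit P₁ then P₂; paths through both = C(6, 5)·C(8, 6)·C(14, 1) = 2352. Avoid both = 30421755 − 1023264 − 5096 + 2352 = 29395747.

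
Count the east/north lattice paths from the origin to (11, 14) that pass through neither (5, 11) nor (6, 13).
Number of paths = 4006320

Inclusion–exclusion. Total paths: C(25, 11) = 4457400. Through P₁: C(16, 5)·C(9, 6) = 366912. Through P₂: C(19, 6)·C(6, 5) = 162792. Since P₁ is strictly southwest of P₂, a monotone path through both must visit P₁ then P₂; paths through both = C(16, 5)·C(3, 1)·C(6, 5) = 78624. Avoid both = 4457400 − 366912 − 162792 + 78624 = 4006320.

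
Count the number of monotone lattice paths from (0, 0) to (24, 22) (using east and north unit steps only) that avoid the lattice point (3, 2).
Number of paths = 5199081741750

Total paths from (0, 0) to (24, 22): C(46, 24) = 7890371113950. Paths through (3, 2): (paths (0, 0) → (3, 2)) × (paths (3, 2) → (24, 22)) = C(5, 3) · C(41, 21) = 10 · 269128937220 = 2691289372200. Avoidance count = 7890371113950 − 2691289372200 = 5199081741750.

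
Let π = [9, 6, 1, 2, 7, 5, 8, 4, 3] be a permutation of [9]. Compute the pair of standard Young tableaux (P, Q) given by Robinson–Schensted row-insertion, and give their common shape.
P = [1, 2, 3, 8] / [4, 7] / [5] / [6] / [9];  Q = [1, 4, 5, 7] / [2, 6] / [3] / [8] / [9];  common shape = (4, 2, 1, 1, 1)

Row-insert the values π_1, π_2, … into P one at a time, bumping the leftmost entry strictly greater than the inserted value down to the next row. The recording tableau Q records, in position (i, j), the step at which that cell was added to P.
  Insert 9 (step 1): P = [9];  Q = [1]
  Insert 6 (step 2): P = [6] / [9];  Q = [1] / [2]
  Insert 1 (step 3): P = [1] / [6] / [9];  Q = [1] / [2] / [3]
  Insert 2 (step 4): P = [1, 2] / [6] / [9];  Q = [1, 4] / [2] / [3]
  Insert 7 (step 5): P = [1, 2, 7] / [6] / [9];  Q = [1, 4, 5] / [2] / [3]
  Insert 5 (step 6): P = [1, 2, 5] / [6, 7] / [9];  Q = [1, 4, 5] / [2, 6] / [3]
  Insert 8 (step 7): P = [1, 2, 5, 8] / [6, 7] / [9];  Q = [1, 4, 5, 7] / [2, 6] / [3]
  Insert 4 (step 8): P = [1, 2, 4, 8] / [5, 7] / [6] / [9];  Q = [1, 4, 5, 7] / [2, 6] / [3] / [8]
  Insert 3 (step 9): P = [1, 2, 3, 8] / [4, 7] / [5] / [6] / [9];  Q = [1, 4, 5, 7] / [2, 6] / [3] / [8] / [9]
Final shape: (4, 2, 1, 1, 1).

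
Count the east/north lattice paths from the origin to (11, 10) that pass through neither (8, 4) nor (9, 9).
Number of paths = 174186

Inclusion–exclusion. Total paths: C(21, 11) = 352716. Through P₁: C(12, 8)·C(9, 3) = 41580. Through P₂: C(18, 9)·C(3, 2) = 145860. Since P₁ is strictly southwest of P₂, a monotone path through both must visit P₁ then P₂; paths through both = C(12, 8)·C(6, 1)·C(3, 2) = 8910. Avoid both = 352716 − 41580 − 145860 + 8910 = 174186.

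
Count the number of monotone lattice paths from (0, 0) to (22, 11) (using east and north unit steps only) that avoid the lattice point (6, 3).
Number of paths = 131757156

Total paths from (0, 0) to (22, 11): C(33, 22) = 193536720. Paths through (6, 3): (paths (0, 0) → (6, 3)) × (paths (6, 3) → (22, 11)) = C(9, 6) · C(24, 16) = 84 · 735471 = 61779564. Avoidance count = 193536720 − 61779564 = 131757156.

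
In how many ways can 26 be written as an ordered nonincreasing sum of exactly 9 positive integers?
p(26, 9 parts) = 252

Partitions of n into exactly k parts are in bijection with partitions of n − k into at most k parts (subtract 1 from each part). So p(26, exactly 9) = p(17, parts ≤ 9). Computing via the recurrence p(m, j) = p(m, j−1) + p(m−j, j) gives 252.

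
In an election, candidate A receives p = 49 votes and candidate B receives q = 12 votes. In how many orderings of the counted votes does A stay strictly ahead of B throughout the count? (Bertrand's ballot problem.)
Strict-lead orderings = 1056658719675

Total orderings of the 61 votes with 49 for A: C(61, 49) = 1742058970275. By the Bertrand ballot formula (Cycle Lemma / reflection principle), the number of orderings in which A is strictly ahead of B throughout is (p − q)/(p + q) · C(p + q, p) = (49 − 12)/(49 + 12) · 1742058970275 = 1056658719675.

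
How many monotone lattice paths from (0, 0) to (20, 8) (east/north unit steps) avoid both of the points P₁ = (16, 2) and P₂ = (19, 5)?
Number of paths = 2918199

Inclusion–exclusion. Total paths: C(28, 20) = 3108105. Through P₁: C(18, 16)·C(10, 4) = 32130. Through P₂: C(24, 19)·C(4, 1) = 170016. Since P₁ is strictly southwest of P₂, a monotone path through both must visit P₁ then P₂; paths through both = C(18, 16)·C(6, 3)·C(4, 1) = 12240. Avoid both = 3108105 − 32130 − 170016 + 12240 = 2918199.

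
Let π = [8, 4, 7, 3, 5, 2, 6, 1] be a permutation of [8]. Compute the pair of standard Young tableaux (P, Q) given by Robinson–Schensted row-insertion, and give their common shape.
P = [1, 5, 6] / [2, 7] / [3] / [4] / [8];  Q = [1, 3, 7] / [2, 5] / [4] / [6] / [8];  common shape = (3, 2, 1, 1, 1)

Row-insert the values π_1, π_2, … into P one at a time, bumping the leftmost entry strictly greater than the inserted value down to the next row. The recording tableau Q records, in position (i, j), the step at which that cell was added to P.
  Insert 8 (step 1): P = [8];  Q = [1]
  Insert 4 (step 2): P = [4] / [8];  Q = [1] / [2]
  Insert 7 (step 3): P = [4, 7] / [8];  Q = [1, 3] / [2]
  Insert 3 (step 4): P = [3, 7] / [4] / [8];  Q = [1, 3] / [2] / [4]
  Insert 5 (step 5): P = [3, 5] / [4, 7] / [8];  Q = [1, 3] / [2, 5] / [4]
  Insert 2 (step 6): P = [2, 5] / [3, 7] / [4] / [8];  Q = [1, 3] / [2, 5] / [4] / [6]
  Insert 6 (step 7): P = [2, 5, 6] / [3, 7] / [4] / [8];  Q = [1, 3, 7] / [2, 5] / [4] / [6]
  Insert 1 (step 8): P = [1, 5, 6] / [2, 7] / [3] / [4] / [8];  Q = [1, 3, 7] / [2, 5] / [4] / [6] / [8]
Final shape: (3, 2, 1, 1, 1).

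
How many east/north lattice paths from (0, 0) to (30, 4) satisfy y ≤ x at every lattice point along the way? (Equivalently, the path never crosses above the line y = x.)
Number of paths = 40392

By the reflection principle (André's argument), the number of monotone paths to (30, 4) with n ≤ m that never go above y = x is C(34, 30) − C(34, 31) = 46376 − 5984 = 40392.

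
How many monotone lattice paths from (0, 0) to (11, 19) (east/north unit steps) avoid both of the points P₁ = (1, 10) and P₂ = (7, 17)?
Number of paths = 48702722

Inclusion–exclusion. Total paths: C(30, 11) = 54627300. Through P₁: C(11, 1)·C(19, 10) = 1016158. Through P₂: C(24, 7)·C(6, 4) = 5191560. Since P₁ is strictly southwest of P₂, a monotone path through both must visit P₁ then P₂; paths through both = C(11, 1)·C(13, 6)·C(6, 4) = 283140. Avoid both = 54627300 − 1016158 − 5191560 + 283140 = 48702722.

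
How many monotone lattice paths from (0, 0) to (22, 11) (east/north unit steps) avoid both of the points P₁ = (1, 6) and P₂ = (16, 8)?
Number of paths = 131376664

Inclusion–exclusion. Total paths: C(33, 22) = 193536720. Through P₁: C(7, 1)·C(26, 21) = 460460. Through P₂: C(24, 16)·C(9, 6) = 61779564. Since P₁ is strictly southwest of P₂, a monotone path through both must visit P₁ then P₂; paths through both = C(7, 1)·C(17, 15)·C(9, 6) = 79968. Avoid both = 193536720 − 460460 − 61779564 + 79968 = 131376664.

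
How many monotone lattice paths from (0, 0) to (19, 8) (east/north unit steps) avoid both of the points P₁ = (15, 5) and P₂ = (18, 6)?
Number of paths = 1459695

Inclusion–exclusion. Total paths: C(27, 19) = 2220075. Through P₁: C(20, 15)·C(7, 4) = 542640. Through P₂: C(24, 18)·C(3, 1) = 403788. Since P₁ is strictly southwest of P₂, a monotone path through both must visit P₁ then P₂; paths through both = C(20, 15)·C(4, 3)·C(3, 1) = 186048. Avoid both = 2220075 − 542640 − 403788 + 186048 = 1459695.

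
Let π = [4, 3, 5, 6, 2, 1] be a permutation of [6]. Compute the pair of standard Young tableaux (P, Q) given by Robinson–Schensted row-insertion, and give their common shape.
P = [1, 5, 6] / [2] / [3] / [4];  Q = [1, 3, 4] / [2] / [5] / [6];  common shape = (3, 1, 1, 1)

Row-insert the values π_1, π_2, … into P one at a time, bumping the leftmost entry strictly greater than the inserted value down to the next row. The recording tableau Q records, in position (i, j), the step at which that cell was added to P.
  Insert 4 (step 1): P = [4];  Q = [1]
  Insert 3 (step 2): P = [3] / [4];  Q = [1] / [2]
  Insert 5 (step 3): P = [3, 5] / [4];  Q = [1, 3] / [2]
  Insert 6 (step 4): P = [3, 5, 6] / [4];  Q = [1, 3, 4] / [2]
  Insert 2 (step 5): P = [2, 5, 6] / [3] / [4];  Q = [1, 3, 4] / [2] / [5]
  Insert 1 (step 6): P = [1, 5, 6] / [2] / [3] / [4];  Q = [1, 3, 4] / [2] / [5] / [6]
Final shape: (3, 1, 1, 1).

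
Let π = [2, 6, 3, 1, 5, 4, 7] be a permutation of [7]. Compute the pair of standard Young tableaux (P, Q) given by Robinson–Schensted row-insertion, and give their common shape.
P = [1, 3, 4, 7] / [2, 5] / [6];  Q = [1, 2, 5, 7] / [3, 6] / [4];  common shape = (4, 2, 1)

Row-insert the values π_1, π_2, … into P one at a time, bumping the leftmost entry strictly greater than the inserted value down to the next row. The recording tableau Q records, in position (i, j), the step at which that cell was added to P.
  Insert 2 (step 1): P = [2];  Q = [1]
  Insert 6 (step 2): P = [2, 6];  Q = [1, 2]
  Insert 3 (step 3): P = [2, 3] / [6];  Q = [1, 2] / [3]
  Insert 1 (step 4): P = [1, 3] / [2] / [6];  Q = [1, 2] / [3] / [4]
  Insert 5 (step 5): P = [1, 3, 5] / [2] / [6];  Q = [1, 2, 5] / [3] / [4]
  Insert 4 (step 6): P = [1, 3, 4] / [2, 5] / [6];  Q = [1, 2, 5] / [3, 6] / [4]
  Insert 7 (step 7): P = [1, 3, 4, 7] / [2, 5] / [6];  Q = [1, 2, 5, 7] / [3, 6] / [4]
Final shape: (4, 2, 1).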